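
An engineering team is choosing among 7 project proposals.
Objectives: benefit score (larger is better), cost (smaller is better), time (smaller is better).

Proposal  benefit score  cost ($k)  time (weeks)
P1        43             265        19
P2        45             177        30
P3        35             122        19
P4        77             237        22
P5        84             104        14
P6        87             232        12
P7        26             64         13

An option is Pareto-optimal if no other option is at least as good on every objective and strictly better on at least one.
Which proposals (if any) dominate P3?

P5: benefit score 84≥35, cost 104≤122, time 14≤19 — dominates P3.
Others (P1, P2, P4, P6, P7) are each worse than P3 on at least one objective.

P5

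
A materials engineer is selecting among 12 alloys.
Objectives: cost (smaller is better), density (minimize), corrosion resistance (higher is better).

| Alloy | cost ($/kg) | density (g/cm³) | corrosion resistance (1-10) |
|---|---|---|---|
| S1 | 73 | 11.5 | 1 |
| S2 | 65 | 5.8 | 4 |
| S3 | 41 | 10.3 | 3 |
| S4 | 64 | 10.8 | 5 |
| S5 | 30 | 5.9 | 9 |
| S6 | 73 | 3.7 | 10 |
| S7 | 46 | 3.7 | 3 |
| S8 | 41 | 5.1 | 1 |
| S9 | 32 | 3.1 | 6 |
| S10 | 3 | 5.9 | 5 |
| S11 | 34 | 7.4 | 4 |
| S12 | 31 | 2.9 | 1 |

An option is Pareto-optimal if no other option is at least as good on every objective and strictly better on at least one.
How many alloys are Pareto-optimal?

5

S1: dominated by S2 (cost 65≤73, density 5.8≤11.5, corrosion resistance 4≥1).
S2: dominated by S9 (cost 32≤65, density 3.1≤5.8, corrosion resistance 6≥4).
S3: dominated by S5 (cost 30≤41, density 5.9≤10.3, corrosion resistance 9≥3).
S4: dominated by S5 (cost 30≤64, density 5.9≤10.8, corrosion resistance 9≥5).
S5: not dominated.
S6: not dominated (best corrosion resistance).
S7: dominated by S9 (cost 32≤46, density 3.1≤3.7, corrosion resistance 6≥3).
S8: dominated by S9 (cost 32≤41, density 3.1≤5.1, corrosion resistance 6≥1).
S9: not dominated.
S10: not dominated (best cost).
S11: dominated by S5 (cost 30≤34, density 5.9≤7.4, corrosion resistance 9≥4).
S12: not dominated (best density).
Pareto-optimal: S5, S6, S9, S10, S12 → 5.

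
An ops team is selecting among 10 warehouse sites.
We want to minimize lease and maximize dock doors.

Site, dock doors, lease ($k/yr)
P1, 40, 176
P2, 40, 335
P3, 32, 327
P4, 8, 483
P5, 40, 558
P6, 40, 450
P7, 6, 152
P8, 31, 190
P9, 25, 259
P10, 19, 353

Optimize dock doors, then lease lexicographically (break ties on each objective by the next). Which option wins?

P1

First maximize dock doors: best is 40, kept {P1, P2, P5, P6}.
Then minimize lease: best is 176, kept {P1}.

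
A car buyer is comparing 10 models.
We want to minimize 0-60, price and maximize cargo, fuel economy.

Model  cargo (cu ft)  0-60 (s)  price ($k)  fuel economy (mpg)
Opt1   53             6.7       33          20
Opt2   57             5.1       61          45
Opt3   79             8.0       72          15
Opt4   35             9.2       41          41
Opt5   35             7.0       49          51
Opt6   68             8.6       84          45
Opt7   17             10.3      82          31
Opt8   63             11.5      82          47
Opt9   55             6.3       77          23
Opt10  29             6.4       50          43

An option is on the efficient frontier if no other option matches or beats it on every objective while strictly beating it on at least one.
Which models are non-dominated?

Opt1, Opt2, Opt3, Opt4, Opt5, Opt6, Opt8, Opt10

Opt1: not dominated (best price).
Opt2: not dominated (best 0-60).
Opt3: not dominated (best cargo).
Opt4: not dominated.
Opt5: not dominated (best fuel economy).
Opt6: not dominated.
Opt7: dominated by Opt2 (cargo 57≥17, 0-60 5.1≤10.3, price 61≤82, fuel economy 45≥31).
Opt8: not dominated.
Opt9: dominated by Opt2 (cargo 57≥55, 0-60 5.1≤6.3, price 61≤77, fuel economy 45≥23).
Opt10: not dominated.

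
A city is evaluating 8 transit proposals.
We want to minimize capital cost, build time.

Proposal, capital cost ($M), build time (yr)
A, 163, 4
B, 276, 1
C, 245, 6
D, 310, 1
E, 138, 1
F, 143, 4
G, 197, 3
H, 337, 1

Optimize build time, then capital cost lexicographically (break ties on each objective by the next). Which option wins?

First minimize build time: best is 1, kept {B, D, E, H}.
Then minimize capital cost: best is 138, kept {E}.

E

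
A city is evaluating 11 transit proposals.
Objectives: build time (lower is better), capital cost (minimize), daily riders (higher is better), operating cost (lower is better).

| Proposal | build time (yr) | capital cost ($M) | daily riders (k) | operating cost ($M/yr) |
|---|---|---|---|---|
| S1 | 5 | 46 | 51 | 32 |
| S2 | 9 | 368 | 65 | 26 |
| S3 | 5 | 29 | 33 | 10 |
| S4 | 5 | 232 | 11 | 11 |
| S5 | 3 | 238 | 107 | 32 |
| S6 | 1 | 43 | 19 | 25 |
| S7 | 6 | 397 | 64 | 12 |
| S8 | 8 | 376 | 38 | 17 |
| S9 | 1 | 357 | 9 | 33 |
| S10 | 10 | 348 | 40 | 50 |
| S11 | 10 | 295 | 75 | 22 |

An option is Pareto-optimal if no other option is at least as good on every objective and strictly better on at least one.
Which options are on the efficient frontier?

S1: not dominated.
S2: not dominated.
S3: not dominated (best capital cost).
S4: dominated by S3 (build time 5≤5, capital cost 29≤232, daily riders 33≥11, operating cost 10≤11).
S5: not dominated (best daily riders).
S6: not dominated.
S7: not dominated.
S8: not dominated.
S9: dominated by S6 (build time 1≤1, capital cost 43≤357, daily riders 19≥9, operating cost 25≤33).
S10: dominated by S1 (build time 5≤10, capital cost 46≤348, daily riders 51≥40, operating cost 32≤50).
S11: not dominated.

S1, S2, S3, S5, S6, S7, S8, S11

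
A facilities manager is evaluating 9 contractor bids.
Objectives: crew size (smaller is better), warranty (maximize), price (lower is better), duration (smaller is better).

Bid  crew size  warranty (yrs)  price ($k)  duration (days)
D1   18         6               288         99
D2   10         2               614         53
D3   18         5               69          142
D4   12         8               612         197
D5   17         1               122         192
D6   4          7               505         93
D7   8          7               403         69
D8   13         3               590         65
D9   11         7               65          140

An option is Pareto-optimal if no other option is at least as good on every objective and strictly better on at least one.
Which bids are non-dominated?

D1, D2, D4, D6, D7, D8, D9

D1: not dominated.
D2: not dominated (best duration).
D3: dominated by D9 (crew size 11≤18, warranty 7≥5, price 65≤69, duration 140≤142).
D4: not dominated (best warranty).
D5: dominated by D9 (crew size 11≤17, warranty 7≥1, price 65≤122, duration 140≤192).
D6: not dominated (best crew size).
D7: not dominated.
D8: not dominated.
D9: not dominated (best price).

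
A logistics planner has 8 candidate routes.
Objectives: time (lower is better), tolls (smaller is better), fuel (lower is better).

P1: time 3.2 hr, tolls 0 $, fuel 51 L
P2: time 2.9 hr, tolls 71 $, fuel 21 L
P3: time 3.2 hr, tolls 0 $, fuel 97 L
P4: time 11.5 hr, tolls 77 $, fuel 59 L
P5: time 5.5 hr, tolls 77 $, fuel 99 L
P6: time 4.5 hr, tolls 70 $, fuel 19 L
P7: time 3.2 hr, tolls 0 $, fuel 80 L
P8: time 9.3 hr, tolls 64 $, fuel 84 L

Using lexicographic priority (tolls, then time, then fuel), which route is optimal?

P1

First minimize tolls: best is 0, kept {P1, P3, P7}.
Then minimize time: best is 3.2, kept {P1, P3, P7}.
Then minimize fuel: best is 51, kept {P1}.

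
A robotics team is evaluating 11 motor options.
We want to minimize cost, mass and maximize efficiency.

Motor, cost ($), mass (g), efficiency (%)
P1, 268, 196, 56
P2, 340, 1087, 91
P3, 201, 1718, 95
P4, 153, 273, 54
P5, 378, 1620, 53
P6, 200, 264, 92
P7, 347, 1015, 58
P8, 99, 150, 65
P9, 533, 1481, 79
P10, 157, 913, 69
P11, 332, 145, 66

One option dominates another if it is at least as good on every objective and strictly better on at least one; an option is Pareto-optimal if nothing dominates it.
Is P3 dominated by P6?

P6 vs P3: P6 is worse on efficiency (92 vs 95), so it does not dominate P3.

No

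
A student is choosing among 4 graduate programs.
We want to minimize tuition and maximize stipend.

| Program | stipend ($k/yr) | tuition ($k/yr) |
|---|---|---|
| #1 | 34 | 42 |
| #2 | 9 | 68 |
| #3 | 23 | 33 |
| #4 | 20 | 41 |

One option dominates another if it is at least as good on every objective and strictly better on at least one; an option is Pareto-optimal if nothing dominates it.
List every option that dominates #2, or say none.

#1, #3, #4

#1: stipend 34≥9, tuition 42≤68 — dominates #2.
#3: stipend 23≥9, tuition 33≤68 — dominates #2.
#4: stipend 20≥9, tuition 41≤68 — dominates #2.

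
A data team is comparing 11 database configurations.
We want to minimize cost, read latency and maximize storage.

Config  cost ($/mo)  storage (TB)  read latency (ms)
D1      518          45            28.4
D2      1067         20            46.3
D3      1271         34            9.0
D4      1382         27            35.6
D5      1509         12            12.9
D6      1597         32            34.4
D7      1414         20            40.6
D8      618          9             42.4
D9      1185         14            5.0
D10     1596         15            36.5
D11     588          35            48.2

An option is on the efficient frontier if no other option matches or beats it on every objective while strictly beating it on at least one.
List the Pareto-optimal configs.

D1: not dominated (best cost).
D2: dominated by D1 (cost 518≤1067, storage 45≥20, read latency 28.4≤46.3).
D3: not dominated.
D4: dominated by D1 (cost 518≤1382, storage 45≥27, read latency 28.4≤35.6).
D5: dominated by D3 (cost 1271≤1509, storage 34≥12, read latency 9.0≤12.9).
D6: dominated by D1 (cost 518≤1597, storage 45≥32, read latency 28.4≤34.4).
D7: dominated by D1 (cost 518≤1414, storage 45≥20, read latency 28.4≤40.6).
D8: dominated by D1 (cost 518≤618, storage 45≥9, read latency 28.4≤42.4).
D9: not dominated (best read latency).
D10: dominated by D1 (cost 518≤1596, storage 45≥15, read latency 28.4≤36.5).
D11: dominated by D1 (cost 518≤588, storage 45≥35, read latency 28.4≤48.2).

D1, D3, D9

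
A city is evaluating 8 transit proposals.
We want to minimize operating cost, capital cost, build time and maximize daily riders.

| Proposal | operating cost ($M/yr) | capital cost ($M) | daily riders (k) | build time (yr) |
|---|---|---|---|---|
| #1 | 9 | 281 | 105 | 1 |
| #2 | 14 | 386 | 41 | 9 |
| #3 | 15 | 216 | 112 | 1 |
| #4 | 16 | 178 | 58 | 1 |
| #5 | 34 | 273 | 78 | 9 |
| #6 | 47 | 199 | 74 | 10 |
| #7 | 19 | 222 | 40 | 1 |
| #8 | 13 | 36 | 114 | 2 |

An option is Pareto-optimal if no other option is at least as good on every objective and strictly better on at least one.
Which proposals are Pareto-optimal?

#1: not dominated (best operating cost).
#2: dominated by #1 (operating cost 9≤14, capital cost 281≤386, daily riders 105≥41, build time 1≤9).
#3: not dominated.
#4: not dominated.
#5: dominated by #3 (operating cost 15≤34, capital cost 216≤273, daily riders 112≥78, build time 1≤9).
#6: dominated by #8 (operating cost 13≤47, capital cost 36≤199, daily riders 114≥74, build time 2≤10).
#7: dominated by #3 (operating cost 15≤19, capital cost 216≤222, daily riders 112≥40, build time 1≤1).
#8: not dominated (best capital cost).

#1, #3, #4, #8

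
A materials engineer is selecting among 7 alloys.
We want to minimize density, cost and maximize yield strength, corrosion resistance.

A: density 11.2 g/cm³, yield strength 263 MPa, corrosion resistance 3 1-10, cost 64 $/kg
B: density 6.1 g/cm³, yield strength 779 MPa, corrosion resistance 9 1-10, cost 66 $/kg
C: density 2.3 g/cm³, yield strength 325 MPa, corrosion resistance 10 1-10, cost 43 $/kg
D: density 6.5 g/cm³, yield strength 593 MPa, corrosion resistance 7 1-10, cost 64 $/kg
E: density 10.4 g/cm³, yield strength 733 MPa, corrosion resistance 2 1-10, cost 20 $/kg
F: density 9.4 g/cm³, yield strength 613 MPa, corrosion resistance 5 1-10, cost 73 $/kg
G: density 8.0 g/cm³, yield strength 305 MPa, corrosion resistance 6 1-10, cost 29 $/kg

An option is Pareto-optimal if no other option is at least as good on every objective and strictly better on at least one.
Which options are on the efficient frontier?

B, C, D, E, G

A: dominated by C (density 2.3≤11.2, yield strength 325≥263, corrosion resistance 10≥3, cost 43≤64).
B: not dominated (best yield strength).
C: not dominated (best density).
D: not dominated.
E: not dominated (best cost).
F: dominated by B (density 6.1≤9.4, yield strength 779≥613, corrosion resistance 9≥5, cost 66≤73).
G: not dominated.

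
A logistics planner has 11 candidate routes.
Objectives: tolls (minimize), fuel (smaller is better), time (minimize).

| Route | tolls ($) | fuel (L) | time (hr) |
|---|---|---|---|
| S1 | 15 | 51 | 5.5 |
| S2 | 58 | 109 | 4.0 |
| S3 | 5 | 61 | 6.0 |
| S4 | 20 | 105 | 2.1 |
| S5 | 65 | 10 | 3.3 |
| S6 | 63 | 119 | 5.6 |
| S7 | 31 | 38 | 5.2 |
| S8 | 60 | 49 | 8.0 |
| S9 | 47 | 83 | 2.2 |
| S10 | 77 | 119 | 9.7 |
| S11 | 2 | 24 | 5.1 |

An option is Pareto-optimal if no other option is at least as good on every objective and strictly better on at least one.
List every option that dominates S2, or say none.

S4, S9

S4: tolls 20≤58, fuel 105≤109, time 2.1≤4.0 — dominates S2.
S9: tolls 47≤58, fuel 83≤109, time 2.2≤4.0 — dominates S2.
Others (S1, S3, S5, S6, S7, S8, S10, S11) are each worse than S2 on at least one objective.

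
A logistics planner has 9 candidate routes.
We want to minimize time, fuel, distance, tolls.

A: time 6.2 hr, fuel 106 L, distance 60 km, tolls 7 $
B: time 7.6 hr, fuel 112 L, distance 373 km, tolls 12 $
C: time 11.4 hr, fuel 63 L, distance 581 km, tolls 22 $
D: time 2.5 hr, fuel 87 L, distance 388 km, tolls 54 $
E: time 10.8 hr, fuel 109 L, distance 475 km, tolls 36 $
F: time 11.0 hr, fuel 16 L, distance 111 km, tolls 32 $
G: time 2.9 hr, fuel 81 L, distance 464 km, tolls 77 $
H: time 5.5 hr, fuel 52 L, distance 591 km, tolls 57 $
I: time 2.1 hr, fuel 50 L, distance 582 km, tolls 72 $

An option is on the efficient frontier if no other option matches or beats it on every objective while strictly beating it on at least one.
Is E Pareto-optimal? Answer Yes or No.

No

A vs E: time 6.2≤10.8, fuel 106≤109, distance 60≤475, tolls 7≤36 — A is at least as good on every objective and strictly better on at least one, so A dominates E.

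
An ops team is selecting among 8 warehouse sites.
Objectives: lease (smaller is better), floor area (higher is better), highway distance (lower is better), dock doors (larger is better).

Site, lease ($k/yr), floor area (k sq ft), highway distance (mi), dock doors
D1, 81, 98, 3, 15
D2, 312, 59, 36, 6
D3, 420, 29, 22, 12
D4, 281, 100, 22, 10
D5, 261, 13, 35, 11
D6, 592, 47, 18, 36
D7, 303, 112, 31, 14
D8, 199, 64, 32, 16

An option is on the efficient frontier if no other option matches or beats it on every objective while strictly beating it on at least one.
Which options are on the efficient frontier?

D1, D4, D6, D7, D8

D1: not dominated (best lease).
D2: dominated by D1 (lease 81≤312, floor area 98≥59, highway distance 3≤36, dock doors 15≥6).
D3: dominated by D1 (lease 81≤420, floor area 98≥29, highway distance 3≤22, dock doors 15≥12).
D4: not dominated.
D5: dominated by D1 (lease 81≤261, floor area 98≥13, highway distance 3≤35, dock doors 15≥11).
D6: not dominated (best dock doors).
D7: not dominated (best floor area).
D8: not dominated.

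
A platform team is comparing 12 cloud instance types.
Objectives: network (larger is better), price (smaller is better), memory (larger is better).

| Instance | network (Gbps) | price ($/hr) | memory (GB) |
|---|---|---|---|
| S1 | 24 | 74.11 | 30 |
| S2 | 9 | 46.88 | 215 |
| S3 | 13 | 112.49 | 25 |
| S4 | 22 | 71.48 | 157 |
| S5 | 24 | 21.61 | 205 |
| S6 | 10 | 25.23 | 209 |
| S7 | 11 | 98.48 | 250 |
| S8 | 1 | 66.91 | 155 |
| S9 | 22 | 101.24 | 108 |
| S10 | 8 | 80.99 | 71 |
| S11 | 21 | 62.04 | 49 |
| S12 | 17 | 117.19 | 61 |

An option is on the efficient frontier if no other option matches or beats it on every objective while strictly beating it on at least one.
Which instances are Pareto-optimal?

S2, S5, S6, S7

S1: dominated by S5 (network 24≥24, price 21.61≤74.11, memory 205≥30).
S2: not dominated.
S3: dominated by S1 (network 24≥13, price 74.11≤112.49, memory 30≥25).
S4: dominated by S5 (network 24≥22, price 21.61≤71.48, memory 205≥157).
S5: not dominated (best price).
S6: not dominated.
S7: not dominated (best memory).
S8: dominated by S2 (network 9≥1, price 46.88≤66.91, memory 215≥155).
S9: dominated by S4 (network 22≥22, price 71.48≤101.24, memory 157≥108).
S10: dominated by S2 (network 9≥8, price 46.88≤80.99, memory 215≥71).
S11: dominated by S5 (network 24≥21, price 21.61≤62.04, memory 205≥49).
S12: dominated by S4 (network 22≥17, price 71.48≤117.19, memory 157≥61).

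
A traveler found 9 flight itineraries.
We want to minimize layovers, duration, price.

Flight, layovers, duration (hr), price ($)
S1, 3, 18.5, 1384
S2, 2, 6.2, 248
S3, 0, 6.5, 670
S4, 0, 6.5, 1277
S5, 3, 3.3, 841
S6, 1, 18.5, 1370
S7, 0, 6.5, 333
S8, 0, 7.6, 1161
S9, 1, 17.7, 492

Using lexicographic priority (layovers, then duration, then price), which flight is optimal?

First minimize layovers: best is 0, kept {S3, S4, S7, S8}.
Then minimize duration: best is 6.5, kept {S3, S4, S7}.
Then minimize price: best is 333, kept {S7}.

S7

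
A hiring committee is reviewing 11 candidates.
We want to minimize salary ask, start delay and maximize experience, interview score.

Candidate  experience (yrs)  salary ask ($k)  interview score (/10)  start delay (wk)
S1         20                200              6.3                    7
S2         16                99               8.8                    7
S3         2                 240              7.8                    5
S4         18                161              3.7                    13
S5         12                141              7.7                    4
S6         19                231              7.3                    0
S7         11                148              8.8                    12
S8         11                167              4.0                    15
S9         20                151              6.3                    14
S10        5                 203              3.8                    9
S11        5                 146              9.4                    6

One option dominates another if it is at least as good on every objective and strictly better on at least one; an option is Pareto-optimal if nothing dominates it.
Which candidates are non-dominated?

S1: not dominated.
S2: not dominated (best salary ask).
S3: not dominated.
S4: not dominated.
S5: not dominated.
S6: not dominated (best start delay).
S7: dominated by S2 (experience 16≥11, salary ask 99≤148, interview score 8.8≥8.8, start delay 7≤12).
S8: dominated by S2 (experience 16≥11, salary ask 99≤167, interview score 8.8≥4.0, start delay 7≤15).
S9: not dominated.
S10: dominated by S1 (experience 20≥5, salary ask 200≤203, interview score 6.3≥3.8, start delay 7≤9).
S11: not dominated (best interview score).

S1, S2, S3, S4, S5, S6, S9, S11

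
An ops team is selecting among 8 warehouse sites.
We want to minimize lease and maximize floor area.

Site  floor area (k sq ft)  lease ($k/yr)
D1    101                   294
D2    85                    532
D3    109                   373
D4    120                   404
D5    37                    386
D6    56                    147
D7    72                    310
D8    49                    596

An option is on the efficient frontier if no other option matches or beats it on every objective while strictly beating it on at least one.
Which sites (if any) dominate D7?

D1

D1: floor area 101≥72, lease 294≤310 — dominates D7.
Others (D2, D3, D4, D5, D6, D8) are each worse than D7 on at least one objective.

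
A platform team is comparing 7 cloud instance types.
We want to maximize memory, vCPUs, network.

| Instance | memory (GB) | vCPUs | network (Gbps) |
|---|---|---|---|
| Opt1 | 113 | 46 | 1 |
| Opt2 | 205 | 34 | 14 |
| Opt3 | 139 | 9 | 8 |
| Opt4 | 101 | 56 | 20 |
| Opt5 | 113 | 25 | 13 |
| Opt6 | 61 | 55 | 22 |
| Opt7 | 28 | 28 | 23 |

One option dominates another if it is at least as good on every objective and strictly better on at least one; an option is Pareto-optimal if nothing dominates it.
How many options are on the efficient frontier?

Opt1: not dominated.
Opt2: not dominated (best memory).
Opt3: dominated by Opt2 (memory 205≥139, vCPUs 34≥9, network 14≥8).
Opt4: not dominated (best vCPUs).
Opt5: dominated by Opt2 (memory 205≥113, vCPUs 34≥25, network 14≥13).
Opt6: not dominated.
Opt7: not dominated (best network).
Pareto-optimal: Opt1, Opt2, Opt4, Opt6, Opt7 → 5.

5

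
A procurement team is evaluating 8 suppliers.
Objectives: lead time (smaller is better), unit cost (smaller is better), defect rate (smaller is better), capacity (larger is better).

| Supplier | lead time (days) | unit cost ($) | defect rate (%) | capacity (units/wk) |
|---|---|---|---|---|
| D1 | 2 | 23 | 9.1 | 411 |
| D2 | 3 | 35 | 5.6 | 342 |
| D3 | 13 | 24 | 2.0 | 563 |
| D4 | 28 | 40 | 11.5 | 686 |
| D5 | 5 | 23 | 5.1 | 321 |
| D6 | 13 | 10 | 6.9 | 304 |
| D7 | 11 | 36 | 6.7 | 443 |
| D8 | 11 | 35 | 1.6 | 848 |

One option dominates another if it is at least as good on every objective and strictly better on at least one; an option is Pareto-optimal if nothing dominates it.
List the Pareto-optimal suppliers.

D1: not dominated (best lead time).
D2: not dominated.
D3: not dominated.
D4: dominated by D8 (lead time 11≤28, unit cost 35≤40, defect rate 1.6≤11.5, capacity 848≥686).
D5: not dominated.
D6: not dominated (best unit cost).
D7: dominated by D8 (lead time 11≤11, unit cost 35≤36, defect rate 1.6≤6.7, capacity 848≥443).
D8: not dominated (best defect rate).

D1, D2, D3, D5, D6, D8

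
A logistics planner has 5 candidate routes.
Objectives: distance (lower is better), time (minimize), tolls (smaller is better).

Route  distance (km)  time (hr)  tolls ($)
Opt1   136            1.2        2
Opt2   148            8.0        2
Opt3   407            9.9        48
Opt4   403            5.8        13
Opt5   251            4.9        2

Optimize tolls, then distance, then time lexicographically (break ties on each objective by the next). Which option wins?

Opt1

First minimize tolls: best is 2, kept {Opt1, Opt2, Opt5}.
Then minimize distance: best is 136, kept {Opt1}.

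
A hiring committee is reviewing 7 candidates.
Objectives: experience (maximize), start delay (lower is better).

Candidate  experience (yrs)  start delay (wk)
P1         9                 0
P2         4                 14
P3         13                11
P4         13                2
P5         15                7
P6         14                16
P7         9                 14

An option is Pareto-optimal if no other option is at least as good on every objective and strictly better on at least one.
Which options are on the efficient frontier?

P1: not dominated (best start delay).
P2: dominated by P1 (experience 9≥4, start delay 0≤14).
P3: dominated by P4 (experience 13≥13, start delay 2≤11).
P4: not dominated.
P5: not dominated (best experience).
P6: dominated by P5 (experience 15≥14, start delay 7≤16).
P7: dominated by P1 (experience 9≥9, start delay 0≤14).

P1, P4, P5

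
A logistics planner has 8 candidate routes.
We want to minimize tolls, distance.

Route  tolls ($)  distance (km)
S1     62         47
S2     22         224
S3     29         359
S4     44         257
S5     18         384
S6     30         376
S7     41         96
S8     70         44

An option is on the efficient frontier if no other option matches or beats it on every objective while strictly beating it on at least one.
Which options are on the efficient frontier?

S1: not dominated.
S2: not dominated.
S3: dominated by S2 (tolls 22≤29, distance 224≤359).
S4: dominated by S2 (tolls 22≤44, distance 224≤257).
S5: not dominated (best tolls).
S6: dominated by S2 (tolls 22≤30, distance 224≤376).
S7: not dominated.
S8: not dominated (best distance).

S1, S2, S5, S7, S8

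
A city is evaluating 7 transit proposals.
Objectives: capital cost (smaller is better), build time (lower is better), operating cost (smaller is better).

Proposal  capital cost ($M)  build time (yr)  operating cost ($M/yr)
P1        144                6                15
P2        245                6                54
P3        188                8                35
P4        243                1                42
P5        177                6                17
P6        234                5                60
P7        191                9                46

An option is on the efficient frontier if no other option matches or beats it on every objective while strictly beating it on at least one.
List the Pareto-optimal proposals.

P1, P4, P6

P1: not dominated (best capital cost).
P2: dominated by P1 (capital cost 144≤245, build time 6≤6, operating cost 15≤54).
P3: dominated by P1 (capital cost 144≤188, build time 6≤8, operating cost 15≤35).
P4: not dominated (best build time).
P5: dominated by P1 (capital cost 144≤177, build time 6≤6, operating cost 15≤17).
P6: not dominated.
P7: dominated by P1 (capital cost 144≤191, build time 6≤9, operating cost 15≤46).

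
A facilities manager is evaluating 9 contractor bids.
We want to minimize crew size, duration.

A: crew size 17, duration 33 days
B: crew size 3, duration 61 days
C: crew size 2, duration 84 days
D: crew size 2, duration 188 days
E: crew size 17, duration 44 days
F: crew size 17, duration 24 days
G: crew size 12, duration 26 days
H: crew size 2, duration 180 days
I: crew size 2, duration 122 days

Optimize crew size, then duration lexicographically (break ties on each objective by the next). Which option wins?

C

First minimize crew size: best is 2, kept {C, D, H, I}.
Then minimize duration: best is 84, kept {C}.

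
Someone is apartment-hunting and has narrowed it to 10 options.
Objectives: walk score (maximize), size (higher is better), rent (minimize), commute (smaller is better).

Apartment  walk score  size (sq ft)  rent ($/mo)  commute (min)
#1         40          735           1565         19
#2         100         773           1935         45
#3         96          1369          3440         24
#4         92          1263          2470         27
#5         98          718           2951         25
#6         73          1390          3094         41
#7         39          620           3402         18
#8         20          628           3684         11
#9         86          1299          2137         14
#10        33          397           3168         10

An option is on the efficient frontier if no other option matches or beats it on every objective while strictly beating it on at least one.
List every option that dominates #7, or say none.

#9

#9: walk score 86≥39, size 1299≥620, rent 2137≤3402, commute 14≤18 — dominates #7.
Others (#1, #2, #3, #4, #5, #6, #8, #10) are each worse than #7 on at least one objective.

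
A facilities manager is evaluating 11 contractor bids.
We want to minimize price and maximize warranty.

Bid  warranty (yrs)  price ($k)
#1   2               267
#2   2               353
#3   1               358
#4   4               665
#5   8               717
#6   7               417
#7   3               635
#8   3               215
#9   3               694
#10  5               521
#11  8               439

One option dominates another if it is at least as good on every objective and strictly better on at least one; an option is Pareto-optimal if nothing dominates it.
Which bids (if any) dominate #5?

#11

#11: warranty 8≥8, price 439≤717 — dominates #5.
Others (#1, #2, #3, #4, #6, #7, #8, #9, #10) are each worse than #5 on at least one objective.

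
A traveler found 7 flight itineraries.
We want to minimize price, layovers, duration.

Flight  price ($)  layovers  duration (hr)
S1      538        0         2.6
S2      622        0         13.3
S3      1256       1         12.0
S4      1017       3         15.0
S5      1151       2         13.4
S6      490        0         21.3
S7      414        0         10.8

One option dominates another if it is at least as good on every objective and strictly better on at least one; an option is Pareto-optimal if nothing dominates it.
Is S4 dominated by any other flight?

S1 vs S4: price 538≤1017, layovers 0≤3, duration 2.6≤15.0 — S1 is at least as good on every objective and strictly better on at least one, so S1 dominates S4.

Yes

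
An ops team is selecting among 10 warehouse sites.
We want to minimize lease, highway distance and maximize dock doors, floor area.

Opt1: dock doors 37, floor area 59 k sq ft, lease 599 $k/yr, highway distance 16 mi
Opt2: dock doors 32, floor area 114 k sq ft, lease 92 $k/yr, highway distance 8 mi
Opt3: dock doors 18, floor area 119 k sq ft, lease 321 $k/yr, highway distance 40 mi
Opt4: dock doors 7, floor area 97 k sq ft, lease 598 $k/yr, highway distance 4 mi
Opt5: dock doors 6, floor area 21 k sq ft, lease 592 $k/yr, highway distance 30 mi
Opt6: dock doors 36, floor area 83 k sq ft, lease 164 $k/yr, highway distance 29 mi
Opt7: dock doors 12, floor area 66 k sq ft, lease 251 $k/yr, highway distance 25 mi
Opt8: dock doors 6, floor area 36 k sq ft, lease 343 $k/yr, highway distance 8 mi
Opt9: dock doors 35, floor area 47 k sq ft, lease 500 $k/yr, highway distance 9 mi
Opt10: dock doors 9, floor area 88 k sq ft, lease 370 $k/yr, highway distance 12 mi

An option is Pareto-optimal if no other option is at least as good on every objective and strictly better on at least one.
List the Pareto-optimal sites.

Opt1, Opt2, Opt3, Opt4, Opt6, Opt9

Opt1: not dominated (best dock doors).
Opt2: not dominated (best lease).
Opt3: not dominated (best floor area).
Opt4: not dominated (best highway distance).
Opt5: dominated by Opt2 (dock doors 32≥6, floor area 114≥21, lease 92≤592, highway distance 8≤30).
Opt6: not dominated.
Opt7: dominated by Opt2 (dock doors 32≥12, floor area 114≥66, lease 92≤251, highway distance 8≤25).
Opt8: dominated by Opt2 (dock doors 32≥6, floor area 114≥36, lease 92≤343, highway distance 8≤8).
Opt9: not dominated.
Opt10: dominated by Opt2 (dock doors 32≥9, floor area 114≥88, lease 92≤370, highway distance 8≤12).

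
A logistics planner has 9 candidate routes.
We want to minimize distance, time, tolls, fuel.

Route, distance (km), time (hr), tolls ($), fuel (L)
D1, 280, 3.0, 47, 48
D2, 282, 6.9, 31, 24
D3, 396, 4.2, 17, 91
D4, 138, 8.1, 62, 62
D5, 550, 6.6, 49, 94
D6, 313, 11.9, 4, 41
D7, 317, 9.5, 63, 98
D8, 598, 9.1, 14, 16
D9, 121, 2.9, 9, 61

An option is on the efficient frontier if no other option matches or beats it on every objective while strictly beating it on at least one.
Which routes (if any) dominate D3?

D9

D9: distance 121≤396, time 2.9≤4.2, tolls 9≤17, fuel 61≤91 — dominates D3.
Others (D1, D2, D4, D5, D6, D7, D8) are each worse than D3 on at least one objective.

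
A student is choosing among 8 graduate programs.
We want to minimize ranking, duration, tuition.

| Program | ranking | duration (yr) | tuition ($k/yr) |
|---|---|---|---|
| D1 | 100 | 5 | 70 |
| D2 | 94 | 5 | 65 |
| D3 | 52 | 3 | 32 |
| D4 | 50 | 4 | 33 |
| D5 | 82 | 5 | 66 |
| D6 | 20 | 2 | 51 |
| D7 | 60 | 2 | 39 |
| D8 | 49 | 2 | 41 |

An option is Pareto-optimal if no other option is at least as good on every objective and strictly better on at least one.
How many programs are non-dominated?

D1: dominated by D2 (ranking 94≤100, duration 5≤5, tuition 65≤70).
D2: dominated by D3 (ranking 52≤94, duration 3≤5, tuition 32≤65).
D3: not dominated (best tuition).
D4: not dominated.
D5: dominated by D3 (ranking 52≤82, duration 3≤5, tuition 32≤66).
D6: not dominated (best ranking).
D7: not dominated.
D8: not dominated.
Pareto-optimal: D3, D4, D6, D7, D8 → 5.

5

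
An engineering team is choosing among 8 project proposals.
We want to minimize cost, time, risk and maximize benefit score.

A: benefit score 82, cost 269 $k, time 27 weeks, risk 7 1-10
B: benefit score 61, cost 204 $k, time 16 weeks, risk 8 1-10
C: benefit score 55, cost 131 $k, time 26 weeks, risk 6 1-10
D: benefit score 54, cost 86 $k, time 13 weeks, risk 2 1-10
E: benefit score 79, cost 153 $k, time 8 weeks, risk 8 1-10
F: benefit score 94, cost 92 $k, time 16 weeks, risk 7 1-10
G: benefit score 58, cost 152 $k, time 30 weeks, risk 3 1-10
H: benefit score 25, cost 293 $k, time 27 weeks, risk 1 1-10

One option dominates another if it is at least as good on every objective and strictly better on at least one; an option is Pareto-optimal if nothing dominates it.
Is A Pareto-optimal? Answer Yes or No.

F vs A: benefit score 94≥82, cost 92≤269, time 16≤27, risk 7≤7 — F is at least as good on every objective and strictly better on at least one, so F dominates A.

No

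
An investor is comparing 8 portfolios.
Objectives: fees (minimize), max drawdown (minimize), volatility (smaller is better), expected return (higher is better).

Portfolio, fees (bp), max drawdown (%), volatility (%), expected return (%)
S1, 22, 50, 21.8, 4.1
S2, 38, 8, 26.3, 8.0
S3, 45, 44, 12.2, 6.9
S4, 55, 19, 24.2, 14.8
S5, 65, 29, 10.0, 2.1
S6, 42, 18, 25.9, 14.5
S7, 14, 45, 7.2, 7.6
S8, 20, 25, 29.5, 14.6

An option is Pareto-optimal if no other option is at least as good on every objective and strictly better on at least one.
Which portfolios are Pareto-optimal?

S1: dominated by S7 (fees 14≤22, max drawdown 45≤50, volatility 7.2≤21.8, expected return 7.6≥4.1).
S2: not dominated (best max drawdown).
S3: not dominated.
S4: not dominated (best expected return).
S5: not dominated.
S6: not dominated.
S7: not dominated (best fees).
S8: not dominated.

S2, S3, S4, S5, S6, S7, S8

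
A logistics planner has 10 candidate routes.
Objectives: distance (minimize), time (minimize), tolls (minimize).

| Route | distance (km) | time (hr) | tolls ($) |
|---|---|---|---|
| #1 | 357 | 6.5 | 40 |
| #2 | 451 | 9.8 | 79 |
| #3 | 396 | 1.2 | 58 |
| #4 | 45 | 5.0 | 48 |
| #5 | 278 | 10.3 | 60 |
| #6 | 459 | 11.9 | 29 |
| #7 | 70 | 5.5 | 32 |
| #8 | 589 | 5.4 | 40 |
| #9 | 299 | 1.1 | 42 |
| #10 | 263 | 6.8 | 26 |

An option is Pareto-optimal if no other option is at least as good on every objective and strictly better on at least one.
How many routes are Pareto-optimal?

#1: dominated by #7 (distance 70≤357, time 5.5≤6.5, tolls 32≤40).
#2: dominated by #1 (distance 357≤451, time 6.5≤9.8, tolls 40≤79).
#3: dominated by #9 (distance 299≤396, time 1.1≤1.2, tolls 42≤58).
#4: not dominated (best distance).
#5: dominated by #4 (distance 45≤278, time 5.0≤10.3, tolls 48≤60).
#6: dominated by #10 (distance 263≤459, time 6.8≤11.9, tolls 26≤29).
#7: not dominated.
#8: not dominated.
#9: not dominated (best time).
#10: not dominated (best tolls).
Pareto-optimal: #4, #7, #8, #9, #10 → 5.

5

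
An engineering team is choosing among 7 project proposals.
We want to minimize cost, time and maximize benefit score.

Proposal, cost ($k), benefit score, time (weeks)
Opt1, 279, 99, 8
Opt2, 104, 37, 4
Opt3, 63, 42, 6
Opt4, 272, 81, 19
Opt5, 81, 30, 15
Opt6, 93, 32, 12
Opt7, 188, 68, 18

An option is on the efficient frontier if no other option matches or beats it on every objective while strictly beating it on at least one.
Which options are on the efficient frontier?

Opt1: not dominated (best benefit score).
Opt2: not dominated (best time).
Opt3: not dominated (best cost).
Opt4: not dominated.
Opt5: dominated by Opt3 (cost 63≤81, benefit score 42≥30, time 6≤15).
Opt6: dominated by Opt3 (cost 63≤93, benefit score 42≥32, time 6≤12).
Opt7: not dominated.

Opt1, Opt2, Opt3, Opt4, Opt7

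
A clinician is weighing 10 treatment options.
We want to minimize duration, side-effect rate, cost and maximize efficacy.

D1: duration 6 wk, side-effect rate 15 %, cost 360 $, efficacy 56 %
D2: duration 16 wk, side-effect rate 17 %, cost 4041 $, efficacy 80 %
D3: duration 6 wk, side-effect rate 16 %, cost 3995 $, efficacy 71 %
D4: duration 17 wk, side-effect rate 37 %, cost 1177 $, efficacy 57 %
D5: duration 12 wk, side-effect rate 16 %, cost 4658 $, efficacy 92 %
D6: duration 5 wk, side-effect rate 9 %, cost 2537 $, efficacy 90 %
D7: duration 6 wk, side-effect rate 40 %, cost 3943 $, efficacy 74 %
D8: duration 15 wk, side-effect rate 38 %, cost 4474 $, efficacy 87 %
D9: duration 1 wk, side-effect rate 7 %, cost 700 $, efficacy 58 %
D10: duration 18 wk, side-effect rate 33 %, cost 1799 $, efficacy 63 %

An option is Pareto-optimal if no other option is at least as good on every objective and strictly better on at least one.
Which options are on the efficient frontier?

D1: not dominated (best cost).
D2: dominated by D6 (duration 5≤16, side-effect rate 9≤17, cost 2537≤4041, efficacy 90≥80).
D3: dominated by D6 (duration 5≤6, side-effect rate 9≤16, cost 2537≤3995, efficacy 90≥71).
D4: dominated by D9 (duration 1≤17, side-effect rate 7≤37, cost 700≤1177, efficacy 58≥57).
D5: not dominated (best efficacy).
D6: not dominated.
D7: dominated by D6 (duration 5≤6, side-effect rate 9≤40, cost 2537≤3943, efficacy 90≥74).
D8: dominated by D6 (duration 5≤15, side-effect rate 9≤38, cost 2537≤4474, efficacy 90≥87).
D9: not dominated (best duration).
D10: not dominated.

D1, D5, D6, D9, D10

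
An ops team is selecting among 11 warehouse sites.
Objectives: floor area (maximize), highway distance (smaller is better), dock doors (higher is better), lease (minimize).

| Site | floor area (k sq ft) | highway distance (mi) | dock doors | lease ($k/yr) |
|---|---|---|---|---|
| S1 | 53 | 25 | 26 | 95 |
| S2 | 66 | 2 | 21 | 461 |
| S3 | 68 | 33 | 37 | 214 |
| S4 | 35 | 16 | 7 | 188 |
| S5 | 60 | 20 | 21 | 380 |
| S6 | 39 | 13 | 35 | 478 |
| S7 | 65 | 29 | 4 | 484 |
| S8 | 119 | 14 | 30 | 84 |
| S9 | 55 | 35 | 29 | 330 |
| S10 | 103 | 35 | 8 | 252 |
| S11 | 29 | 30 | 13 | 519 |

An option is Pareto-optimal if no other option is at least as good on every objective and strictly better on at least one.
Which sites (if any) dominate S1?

S8

S8: floor area 119≥53, highway distance 14≤25, dock doors 30≥26, lease 84≤95 — dominates S1.
Others (S2, S3, S4, S5, S6, S7, S9, S10, S11) are each worse than S1 on at least one objective.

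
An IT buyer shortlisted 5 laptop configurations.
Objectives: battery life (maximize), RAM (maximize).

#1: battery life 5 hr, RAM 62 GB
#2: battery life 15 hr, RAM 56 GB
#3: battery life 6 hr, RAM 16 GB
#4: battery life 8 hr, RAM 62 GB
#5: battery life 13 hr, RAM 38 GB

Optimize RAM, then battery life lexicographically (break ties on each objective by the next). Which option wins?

First maximize RAM: best is 62, kept {#1, #4}.
Then maximize battery life: best is 8, kept {#4}.

#4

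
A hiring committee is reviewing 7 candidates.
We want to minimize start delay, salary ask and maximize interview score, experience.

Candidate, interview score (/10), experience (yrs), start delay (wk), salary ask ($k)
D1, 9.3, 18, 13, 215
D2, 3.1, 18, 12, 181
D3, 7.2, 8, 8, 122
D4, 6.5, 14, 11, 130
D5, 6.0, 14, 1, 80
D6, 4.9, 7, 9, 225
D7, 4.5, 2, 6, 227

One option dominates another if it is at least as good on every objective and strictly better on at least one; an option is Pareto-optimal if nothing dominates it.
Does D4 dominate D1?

No

D4 vs D1: D4 is worse on interview score (6.5 vs 9.3), so it does not dominate D1.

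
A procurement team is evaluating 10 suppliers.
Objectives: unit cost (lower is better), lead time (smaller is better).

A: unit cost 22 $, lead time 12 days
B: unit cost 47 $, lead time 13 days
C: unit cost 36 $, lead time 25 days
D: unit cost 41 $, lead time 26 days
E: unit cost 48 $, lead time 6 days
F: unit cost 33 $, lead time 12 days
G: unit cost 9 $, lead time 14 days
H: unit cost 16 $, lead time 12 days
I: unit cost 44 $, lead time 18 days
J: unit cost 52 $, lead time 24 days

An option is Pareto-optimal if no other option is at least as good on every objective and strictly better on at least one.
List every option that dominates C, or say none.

A, F, G, H

A: unit cost 22≤36, lead time 12≤25 — dominates C.
F: unit cost 33≤36, lead time 12≤25 — dominates C.
G: unit cost 9≤36, lead time 14≤25 — dominates C.
H: unit cost 16≤36, lead time 12≤25 — dominates C.
Others (B, D, E, I, J) are each worse than C on at least one objective.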